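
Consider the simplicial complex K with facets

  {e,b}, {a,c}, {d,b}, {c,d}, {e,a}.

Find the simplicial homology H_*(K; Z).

Take the total order a < b < c < d < e on the vertex set. Then K (dimension 1) consists of the simplices:

  0-simplices (5): a, b, c, d, e
  1-simplices (5): ac, ae, bd, be, cd

so the chain groups are C_0 ≅ Z^5, C_1 ≅ Z^5.

The boundary map ∂_1: C_1 → C_0 maps an edge to its endpoints' difference, ∂[p,q] = q − p. For instance
  ∂ac = c − a.
This gives a 5×5 integer matrix of rank 4; reducing to Smith normal form yields diagonal entries (1,1,1,1).

Reading off H_k = ker ∂_k / im ∂_{k+1}:

  H_0: rank C_0 − rank ∂_1 = 5 − 4 = 1, and the invariant factors of ∂_1 are all 1, so H_0 ≅ Z.
  H_1: rank ker ∂_1 − rank ∂_2 = (5 − 4) − 0 = 1, and there is no ∂_2, so H_1 ≅ Z.

As a check, the Euler characteristic is 5 − 5 = 0, which agrees with 1 − 1 = 0.
(K is a triangulation of the circle S^1.)

H_0 ≅ Z,  H_1 ≅ Z.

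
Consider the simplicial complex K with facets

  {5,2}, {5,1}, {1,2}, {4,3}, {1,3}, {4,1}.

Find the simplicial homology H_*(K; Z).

We work with the vertex ordering 1 < 2 < 3 < 4 < 5. The simplices of K, each written with vertices in increasing order, are:

  0-simplices (5): [1], [2], [3], [4], [5]
  1-simplices (6): [1,2], [1,3], [1,4], [1,5], [2,5], [3,4]

Hence C_0 ≅ Z^5, C_1 ≅ Z^6.

Boundary ∂_1: C_1 → C_0 is given by ∂[p,q] = [q] − [p].
As a 5×6 matrix over Z this has rank 4, with invariant factors (1,1,1,1).

Now H_k = ker ∂_k / im ∂_{k+1}, so:

  H_0: rank C_0 − rank ∂_1 = 5 − 4 = 1, and the invariant factors of ∂_1 are all 1, so H_0 = Z.
  H_1: rank ker ∂_1 − rank ∂_2 = (6 − 4) − 0 = 2, and there is no ∂_2, so H_1 = Z^2.

As a check, the Euler characteristic is 5 − 6 = -1, which agrees with 1 − 2 = -1.

H_0 ≅ Z,  H_1 ≅ Z^2.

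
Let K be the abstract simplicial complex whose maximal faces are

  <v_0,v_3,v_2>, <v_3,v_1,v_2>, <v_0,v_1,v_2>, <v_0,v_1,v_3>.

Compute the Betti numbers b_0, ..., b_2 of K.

b_0 = 1, b_1 = 0, b_2 = 1.

Fix the vertex order v_0 < v_1 < v_2 < v_3 and write every simplex with vertices in increasing order. Then dim K = 2 and the simplices of K are:

  0-simplices (4): [v_0], [v_1], [v_2], [v_3]
  1-simplices (6): [v_0,v_1], [v_0,v_2], [v_0,v_3], [v_1,v_2], [v_1,v_3], [v_2,v_3]
  2-simplices (4): [v_0,v_1,v_2], [v_0,v_1,v_3], [v_0,v_2,v_3], [v_1,v_2,v_3]

Hence C_0 ≅ Z^4, C_1 ≅ Z^6, C_2 ≅ Z^4.

Boundary ∂_1: C_1 → C_0 maps an edge to its endpoints' difference, ∂[p,q] = q − p. For instance
  ∂[v_0,v_3] = [v_3] − [v_0].
The resulting 4×6 matrix has rank 3, and its Smith normal form has invariant factors (1,1,1).

Boundary ∂_2: C_2 → C_1 sends each 2-simplex [p,q,r] to [q,r] − [p,r] + [p,q]. For instance
  ∂[v_1,v_2,v_3] = [v_2,v_3] − [v_1,v_3] + [v_1,v_2],
  ∂[v_0,v_2,v_3] = [v_2,v_3] − [v_0,v_3] + [v_0,v_2].
As a 6×4 matrix over Z this has rank 3, with invariant factors (1,1,1).

Now H_k = ker ∂_k / im ∂_{k+1}, so:

  H_0: rank C_0 − rank ∂_1 = 4 − 3 = 1, and the invariant factors of ∂_1 are all 1, so H_0 = Z.
  H_1: rank ker ∂_1 − rank ∂_2 = (6 − 3) − 3 = 0, and the invariant factors of ∂_2 are all 1, so H_1 = 0.
  H_2: rank ker ∂_2 − rank ∂_3 = (4 − 3) − 0 = 1, and there is no ∂_3, so H_2 = Z.

Hence the Betti numbers are b_0 = 1, b_1 = 0, b_2 = 1.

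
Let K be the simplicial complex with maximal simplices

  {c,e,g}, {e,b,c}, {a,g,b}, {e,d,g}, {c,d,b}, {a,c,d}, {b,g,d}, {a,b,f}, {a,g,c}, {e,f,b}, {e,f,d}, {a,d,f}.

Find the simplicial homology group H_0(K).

H_0 ≅ Z.

Take the total order a < b < c < d < e < f < g on the vertex set. Then K (dimension 2) consists of the simplices:

  0-simplices (7): a, b, c, d, e, f, g
  1-simplices (18): ab, ac, ad, af, ag, bc, bd, be, bf, bg, cd, ce, cg, de, df, dg, ef, eg
  2-simplices (12): abf, abg, acd, acg, adf, bcd, bce, bdg, bef, ceg, def, deg

so the chain groups are C_0 ≅ Z^7, C_1 ≅ Z^18, C_2 ≅ Z^12.

The boundary map ∂_1: C_1 → C_0 sends each edge [p,q] (with p < q) to q − p. For instance
  ∂bf = f − b.
The resulting 7×18 matrix has rank 6, and its Smith normal form has invariant factors (1,1,1,1,1,1).

The boundary map ∂_2: C_2 → C_1 maps a triangle to the signed sum of its edges. For instance
  ∂deg = eg − dg + de,
  ∂def = ef − df + de.
The 18×12 boundary matrix has rank 12 and Smith normal form diag(1,1,1,1,1,1,1,1,1,1,1,2).

Now H_k = ker ∂_k / im ∂_{k+1}, so:

  H_0: rank C_0 − rank ∂_1 = 7 − 6 = 1, and the invariant factors of ∂_1 are all 1, so H_0 ≅ Z.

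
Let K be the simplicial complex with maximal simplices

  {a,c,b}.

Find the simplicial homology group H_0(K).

K has 3 vertices, 3 edges, 1 triangle.
rank ∂_0 = 0, rank ∂_1 = 2 ⇒ b_0 = 3 − 0 − 2 = 1; all invariant factors of ∂_1 are 1 so no torsion. So H_0 ≅ Z.

H_0 ≅ Z.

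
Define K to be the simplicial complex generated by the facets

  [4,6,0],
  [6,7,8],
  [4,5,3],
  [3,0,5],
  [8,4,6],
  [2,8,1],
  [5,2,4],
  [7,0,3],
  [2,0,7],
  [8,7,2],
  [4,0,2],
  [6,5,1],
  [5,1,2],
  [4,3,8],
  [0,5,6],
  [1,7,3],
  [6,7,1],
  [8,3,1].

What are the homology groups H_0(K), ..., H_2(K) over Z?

H_0 = Z,  H_1 = Z ⊕ Z/2Z,  H_2 = 0.

We work with the vertex ordering 0 < 1 < 2 < 3 < 4 < 5 < 6 < 7 < 8. The simplices of K, each written with vertices in increasing order, are:

  0-simplices (9): [0], [1], [2], [3], [4], [5], [6], [7], [8]
  1-simplices (27): (27 of them)
  2-simplices (18): [0,2,4], [0,2,7], [0,3,5], [0,3,7], [0,4,6], [0,5,6], [1,2,5], [1,2,8], [1,3,7], [1,3,8], [1,5,6], [1,6,7], [2,4,5], [2,7,8], [3,4,5], [3,4,8], [4,6,8], [6,7,8]

Hence C_0 ≅ Z^9, C_1 ≅ Z^27, C_2 ≅ Z^18.

The boundary map ∂_1: C_1 → C_0 sends each edge [p,q] (with p < q) to q − p.
The resulting 9×27 matrix has rank 8, and its Smith normal form has invariant factors (1,1,1,1,1,1,1,1).

Boundary ∂_2: C_2 → C_1 acts by ∂[p,q,r] = [q,r] − [p,r] + [p,q]. For instance
  ∂[4,6,8] = [6,8] − [4,8] + [4,6],
  ∂[2,7,8] = [7,8] − [2,8] + [2,7].
The resulting 27×18 matrix has rank 18, and its Smith normal form has invariant factors (1,1,1,1,1,1,1,1,1,1,1,1,1,1,1,1,1,2).

From H_k ≅ ker(∂_k) / im(∂_{k+1}) we obtain:

  H_0: rank C_0 − rank ∂_1 = 9 − 8 = 1, and the invariant factors of ∂_1 are all 1, so H_0 ≅ Z.
  H_1: rank ker ∂_1 − rank ∂_2 = (27 − 8) − 18 = 1, and ∂_2 has invariant factor 2 > 1, so H_1 ≅ Z ⊕ Z/2Z.
  H_2: rank ker ∂_2 − rank ∂_3 = (18 − 18) − 0 = 0, and there is no ∂_3, so H_2 ≅ 0.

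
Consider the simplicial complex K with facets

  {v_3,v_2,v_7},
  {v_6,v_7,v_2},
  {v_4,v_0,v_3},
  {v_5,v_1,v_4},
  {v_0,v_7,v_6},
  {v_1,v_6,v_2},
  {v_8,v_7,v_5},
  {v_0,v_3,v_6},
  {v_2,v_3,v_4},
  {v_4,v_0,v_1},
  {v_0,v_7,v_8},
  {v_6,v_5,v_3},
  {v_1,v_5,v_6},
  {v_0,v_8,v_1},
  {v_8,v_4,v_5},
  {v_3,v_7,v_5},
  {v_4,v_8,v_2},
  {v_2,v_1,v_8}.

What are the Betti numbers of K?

We work with the vertex ordering v_0 < v_1 < v_2 < v_3 < v_4 < v_5 < v_6 < v_7 < v_8. The simplices of K, each written with vertices in increasing order, are:

  0-simplices (9): [v_0], [v_1], [v_2], [v_3], [v_4], [v_5], [v_6], [v_7], [v_8]
  1-simplices (27): (27 of them)
  2-simplices (18): (18 of them)

so the chain groups are C_0 ≅ Z^9, C_1 ≅ Z^27, C_2 ≅ Z^18.

∂_1: C_1 → C_0 maps an edge to its endpoints' difference, ∂[p,q] = q − p.
This gives a 9×27 integer matrix of rank 8; reducing to Smith normal form yields diagonal entries (1,1,1,1,1,1,1,1).

Boundary ∂_2: C_2 → C_1 acts by ∂[p,q,r] = [q,r] − [p,r] + [p,q]. For instance
  ∂[v_2,v_4,v_8] = [v_4,v_8] − [v_2,v_8] + [v_2,v_4],
  ∂[v_2,v_3,v_4] = [v_3,v_4] − [v_2,v_4] + [v_2,v_3].
This gives a 27×18 integer matrix of rank 18; reducing to Smith normal form yields diagonal entries (1,1,1,1,1,1,1,1,1,1,1,1,1,1,1,1,1,2).

Reading off H_k = ker ∂_k / im ∂_{k+1}:

  H_0: rank C_0 − rank ∂_1 = 9 − 8 = 1, and the invariant factors of ∂_1 are all 1, so H_0 = Z.
  H_1: rank ker ∂_1 − rank ∂_2 = (27 − 8) − 18 = 1, and ∂_2 has invariant factor 2 > 1, so H_1 = Z ⊕ Z/2.
  H_2: rank ker ∂_2 − rank ∂_3 = (18 − 18) − 0 = 0, and there is no ∂_3, so H_2 = 0.

Hence the Betti numbers are b_0 = 1, b_1 = 1, b_2 = 0.

b_0 = 1, b_1 = 1, b_2 = 0.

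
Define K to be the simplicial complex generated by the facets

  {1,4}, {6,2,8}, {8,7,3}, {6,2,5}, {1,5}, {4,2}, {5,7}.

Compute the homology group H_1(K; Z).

Take the total order 1 < 2 < 3 < 4 < 5 < 6 < 7 < 8 on the vertex set. Then K (dimension 2) consists of the simplices:

  0-simplices (8): [1], [2], [3], [4], [5], [6], [7], [8]
  1-simplices (12): [1,4], [1,5], [2,4], [2,5], [2,6], [2,8], [3,7], [3,8], [5,6], [5,7], [6,8], [7,8]
  2-simplices (3): [2,5,6], [2,6,8], [3,7,8]

giving chain groups C_0 ≅ Z^8, C_1 ≅ Z^12, C_2 ≅ Z^3.

∂_1: C_1 → C_0 sends each edge [p,q] (with p < q) to q − p. For instance
  ∂[2,4] = [4] − [2].
This gives a 8×12 integer matrix of rank 7; reducing to Smith normal form yields diagonal entries (1,1,1,1,1,1,1).

The boundary map ∂_2: C_2 → C_1 acts by ∂[p,q,r] = [q,r] − [p,r] + [p,q]. For instance
  ∂[2,6,8] = [6,8] − [2,8] + [2,6],
  ∂[3,7,8] = [7,8] − [3,8] + [3,7].
The 12×3 boundary matrix has rank 3 and Smith normal form diag(1,1,1).

Computing H_k = (kernel of ∂_k) / (image of ∂_{k+1}):

  H_1: rank ker ∂_1 − rank ∂_2 = (12 − 7) − 3 = 2, and the invariant factors of ∂_2 are all 1, so H_1 ≅ Z^2.

H_1 ≅ Z^2.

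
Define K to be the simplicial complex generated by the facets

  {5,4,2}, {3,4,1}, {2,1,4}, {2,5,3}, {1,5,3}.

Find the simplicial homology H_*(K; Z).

H_0 ≅ Z,  H_1 ≅ Z,  H_2 = 0.

Take the total order 1 < 2 < 3 < 4 < 5 on the vertex set. Then K (dimension 2) consists of the simplices:

  0-simplices (5): [1], [2], [3], [4], [5]
  1-simplices (10): [1,2], [1,3], [1,4], [1,5], [2,3], [2,4], [2,5], [3,4], [3,5], [4,5]
  2-simplices (5): [1,2,4], [1,3,4], [1,3,5], [2,3,5], [2,4,5]

so the chain groups are C_0 ≅ Z^5, C_1 ≅ Z^10, C_2 ≅ Z^5.

The boundary map ∂_1: C_1 → C_0 maps an edge to its endpoints' difference, ∂[p,q] = q − p. For instance
  ∂[1,5] = [5] − [1].
The resulting 5×10 matrix has rank 4, and its Smith normal form has invariant factors (1,1,1,1).

Boundary ∂_2: C_2 → C_1 acts by ∂[p,q,r] = [q,r] − [p,r] + [p,q]. For instance
  ∂[2,4,5] = [4,5] − [2,5] + [2,4],
  ∂[1,2,4] = [2,4] − [1,4] + [1,2].
The 10×5 boundary matrix has rank 5 and Smith normal form diag(1,1,1,1,1).

Reading off H_k = ker ∂_k / im ∂_{k+1}:

  H_0: rank C_0 − rank ∂_1 = 5 − 4 = 1, and the invariant factors of ∂_1 are all 1, so H_0 = Z.
  H_1: rank ker ∂_1 − rank ∂_2 = (10 − 4) − 5 = 1, and the invariant factors of ∂_2 are all 1, so H_1 = Z.
  H_2: rank ker ∂_2 − rank ∂_3 = (5 − 5) − 0 = 0, and there is no ∂_3, so H_2 = 0.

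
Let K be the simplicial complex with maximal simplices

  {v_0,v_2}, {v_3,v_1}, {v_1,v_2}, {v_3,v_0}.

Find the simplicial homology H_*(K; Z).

Take the total order v_0 < v_1 < v_2 < v_3 on the vertex set. Then K (dimension 1) consists of the simplices:

  0-simplices (4): [v_0], [v_1], [v_2], [v_3]
  1-simplices (4): [v_0,v_2], [v_0,v_3], [v_1,v_2], [v_1,v_3]

so the chain groups are C_0 ≅ Z^4, C_1 ≅ Z^4.

The boundary map ∂_1: C_1 → C_0 sends each edge [p,q] (with p < q) to q − p. For instance
  ∂[v_1,v_2] = [v_2] − [v_1].
As a 4×4 matrix over Z this has rank 3, with invariant factors (1,1,1).

From H_k ≅ ker(∂_k) / im(∂_{k+1}) we obtain:

  H_0: rank C_0 − rank ∂_1 = 4 − 3 = 1, and the invariant factors of ∂_1 are all 1, so H_0 ≅ Z.
  H_1: rank ker ∂_1 − rank ∂_2 = (4 − 3) − 0 = 1, and there is no ∂_2, so H_1 ≅ Z.

H_0 ≅ Z,  H_1 ≅ Z.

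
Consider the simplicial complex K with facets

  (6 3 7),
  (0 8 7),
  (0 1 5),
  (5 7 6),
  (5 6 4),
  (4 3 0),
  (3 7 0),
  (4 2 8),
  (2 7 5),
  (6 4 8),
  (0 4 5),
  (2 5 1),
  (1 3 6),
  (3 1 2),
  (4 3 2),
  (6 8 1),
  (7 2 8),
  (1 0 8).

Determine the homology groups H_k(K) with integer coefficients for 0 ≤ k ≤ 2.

Order the vertices as 0 < 1 < 2 < 3 < 4 < 5 < 6 < 7 < 8. Listing each simplex with vertices in this order, K has dimension 2 with simplices:

  0-simplices (9): [0], [1], [2], [3], [4], [5], [6], [7], [8]
  1-simplices (27): (27 of them)
  2-simplices (18): [0,1,5], [0,1,8], [0,3,4], [0,3,7], [0,4,5], [0,7,8], [1,2,3], [1,2,5], [1,3,6], [1,6,8], [2,3,4], [2,4,8], [2,5,7], [2,7,8], [3,6,7], [4,5,6], [4,6,8], [5,6,7]

so the chain groups are C_0 ≅ Z^9, C_1 ≅ Z^27, C_2 ≅ Z^18.

Boundary ∂_1: C_1 → C_0 sends each edge [p,q] (with p < q) to q − p.
As a 9×27 matrix over Z this has rank 8, with invariant factors (1,1,1,1,1,1,1,1).

The boundary map ∂_2: C_2 → C_1 acts by ∂[p,q,r] = [q,r] − [p,r] + [p,q]. For instance
  ∂[2,5,7] = [5,7] − [2,7] + [2,5],
  ∂[1,2,3] = [2,3] − [1,3] + [1,2].
This gives a 27×18 integer matrix of rank 17; reducing to Smith normal form yields diagonal entries (1,1,1,1,1,1,1,1,1,1,1,1,1,1,1,1,1).

Computing H_k = (kernel of ∂_k) / (image of ∂_{k+1}):

  H_0: rank C_0 − rank ∂_1 = 9 − 8 = 1, and the invariant factors of ∂_1 are all 1, so H_0 ≅ Z.
  H_1: rank ker ∂_1 − rank ∂_2 = (27 − 8) − 17 = 2, and the invariant factors of ∂_2 are all 1, so H_1 ≅ Z^2.
  H_2: rank ker ∂_2 − rank ∂_3 = (18 − 17) − 0 = 1, and there is no ∂_3, so H_2 ≅ Z.

H_0 ≅ Z,  H_1 ≅ Z^2,  H_2 ≅ Z.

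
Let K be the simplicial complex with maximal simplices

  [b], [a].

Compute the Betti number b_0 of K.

Fix the vertex order a < b and write every simplex with vertices in increasing order. Then dim K = 0 and the simplices of K are:

  0-simplices (2): a, b

giving chain groups C_0 ≅ Z^2.

Now H_k = ker ∂_k / im ∂_{k+1}, so:

  H_0: rank C_0 − rank ∂_1 = 2 − 0 = 2, and there is no ∂_1, so H_0 = Z^2.

Hence the Betti numbers are b_0 = 2.

b_0 = 2.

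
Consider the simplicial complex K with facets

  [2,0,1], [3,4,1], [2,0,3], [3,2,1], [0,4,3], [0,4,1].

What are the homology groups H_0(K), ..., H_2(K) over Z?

H_0 ≅ Z,  H_1 = 0,  H_2 ≅ Z.

Fix the vertex order 0 < 1 < 2 < 3 < 4 and write every simplex with vertices in increasing order. Then dim K = 2 and the simplices of K are:

  0-simplices (5): [0], [1], [2], [3], [4]
  1-simplices (9): [0,1], [0,2], [0,3], [0,4], [1,2], [1,3], [1,4], [2,3], [3,4]
  2-simplices (6): [0,1,2], [0,1,4], [0,2,3], [0,3,4], [1,2,3], [1,3,4]

so the chain groups are C_0 ≅ Z^5, C_1 ≅ Z^9, C_2 ≅ Z^6.

Boundary ∂_1: C_1 → C_0 maps an edge to its endpoints' difference, ∂[p,q] = q − p.
The 5×9 boundary matrix has rank 4 and Smith normal form diag(1,1,1,1).

The boundary map ∂_2: C_2 → C_1 maps a triangle to the signed sum of its edges. For instance
  ∂[0,1,2] = [1,2] − [0,2] + [0,1],
  ∂[0,3,4] = [3,4] − [0,4] + [0,3].
The 9×6 boundary matrix has rank 5 and Smith normal form diag(1,1,1,1,1).

Now H_k = ker ∂_k / im ∂_{k+1}, so:

  H_0: rank C_0 − rank ∂_1 = 5 − 4 = 1, and the invariant factors of ∂_1 are all 1, so H_0 ≅ Z.
  H_1: rank ker ∂_1 − rank ∂_2 = (9 − 4) − 5 = 0, and the invariant factors of ∂_2 are all 1, so H_1 ≅ 0.
  H_2: rank ker ∂_2 − rank ∂_3 = (6 − 5) − 0 = 1, and there is no ∂_3, so H_2 ≅ Z.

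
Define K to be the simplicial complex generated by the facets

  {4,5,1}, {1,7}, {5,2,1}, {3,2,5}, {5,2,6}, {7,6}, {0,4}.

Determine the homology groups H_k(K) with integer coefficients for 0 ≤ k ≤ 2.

We work with the vertex ordering 0 < 1 < 2 < 3 < 4 < 5 < 6 < 7. The simplices of K, each written with vertices in increasing order, are:

  0-simplices (8): [0], [1], [2], [3], [4], [5], [6], [7]
  1-simplices (12): [0,4], [1,2], [1,4], [1,5], [1,7], [2,3], [2,5], [2,6], [3,5], [4,5], [5,6], [6,7]
  2-simplices (4): [1,2,5], [1,4,5], [2,3,5], [2,5,6]

so the chain groups are C_0 ≅ Z^8, C_1 ≅ Z^12, C_2 ≅ Z^4.

The boundary map ∂_1: C_1 → C_0 maps an edge to its endpoints' difference, ∂[p,q] = q − p.
The resulting 8×12 matrix has rank 7, and its Smith normal form has invariant factors (1,1,1,1,1,1,1).

∂_2: C_2 → C_1 maps a triangle to the signed sum of its edges. For instance
  ∂[2,3,5] = [3,5] − [2,5] + [2,3],
  ∂[1,2,5] = [2,5] − [1,5] + [1,2].
The resulting 12×4 matrix has rank 4, and its Smith normal form has invariant factors (1,1,1,1).

Now H_k = ker ∂_k / im ∂_{k+1}, so:

  H_0: rank C_0 − rank ∂_1 = 8 − 7 = 1, and the invariant factors of ∂_1 are all 1, so H_0 ≅ Z.
  H_1: rank ker ∂_1 − rank ∂_2 = (12 − 7) − 4 = 1, and the invariant factors of ∂_2 are all 1, so H_1 ≅ Z.
  H_2: rank ker ∂_2 − rank ∂_3 = (4 − 4) − 0 = 0, and there is no ∂_3, so H_2 ≅ 0.

As a check, the Euler characteristic is 8 − 12 + 4 = 0, which agrees with 1 − 1 + 0 = 0.

H_0 ≅ Z,  H_1 ≅ Z,  H_2 = 0.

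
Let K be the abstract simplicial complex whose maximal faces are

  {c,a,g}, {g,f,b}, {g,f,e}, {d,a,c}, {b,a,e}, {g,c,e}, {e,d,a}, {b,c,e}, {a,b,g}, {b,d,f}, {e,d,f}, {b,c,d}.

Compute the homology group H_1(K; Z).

H_1 ≅ Z/2.

Take the total order a < b < c < d < e < f < g on the vertex set. Then K (dimension 2) consists of the simplices:

  0-simplices (7): a, b, c, d, e, f, g
  1-simplices (18): ab, ac, ad, ae, ag, bc, bd, be, bf, bg, cd, ce, cg, de, df, ef, eg, fg
  2-simplices (12): abe, abg, acd, acg, ade, bcd, bce, bdf, bfg, ceg, def, efg

giving chain groups C_0 ≅ Z^7, C_1 ≅ Z^18, C_2 ≅ Z^12.

∂_1: C_1 → C_0 sends each edge [p,q] (with p < q) to q − p. For instance
  ∂ag = g − a.
As a 7×18 matrix over Z this has rank 6, with invariant factors (1,1,1,1,1,1).

The boundary map ∂_2: C_2 → C_1 sends each 2-simplex [p,q,r] to [q,r] − [p,r] + [p,q]. For instance
  ∂bce = ce − be + bc,
  ∂abe = be − ae + ab.
The 18×12 boundary matrix has rank 12 and Smith normal form diag(1,1,1,1,1,1,1,1,1,1,1,2).

Reading off H_k = ker ∂_k / im ∂_{k+1}:

  H_1: rank ker ∂_1 − rank ∂_2 = (18 − 6) − 12 = 0, and ∂_2 has invariant factor 2 > 1, so H_1 ≅ Z/2.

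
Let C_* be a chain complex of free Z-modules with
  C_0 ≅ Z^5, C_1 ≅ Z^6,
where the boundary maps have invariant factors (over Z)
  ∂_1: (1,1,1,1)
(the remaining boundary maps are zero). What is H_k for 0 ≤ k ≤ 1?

H_0 ≅ Z,  H_1 ≅ Z^2.

H_0: b_0 = 5 − 0 − 4 = 1; torsion from ∂_1 factors > 1: none. So H_0 ≅ Z.
H_1: b_1 = 6 − 4 − 0 = 2; torsion from ∂_2 factors > 1: none. So H_1 ≅ Z^2.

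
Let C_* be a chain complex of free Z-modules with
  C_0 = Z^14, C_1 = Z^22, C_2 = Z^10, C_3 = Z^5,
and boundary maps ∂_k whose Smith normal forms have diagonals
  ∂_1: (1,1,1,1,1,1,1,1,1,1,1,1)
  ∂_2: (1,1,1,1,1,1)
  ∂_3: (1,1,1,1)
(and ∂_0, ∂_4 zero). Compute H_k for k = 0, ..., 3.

H_0 ≅ Z^2,  H_1 ≅ Z^4,  H_2 = 0,  H_3 ≅ Z.

H_0: b_0 = 14 − 0 − 12 = 2; torsion from ∂_1 factors > 1: none. So H_0 ≅ Z^2.
H_1: b_1 = 22 − 12 − 6 = 4; torsion from ∂_2 factors > 1: none. So H_1 ≅ Z^4.
H_2: b_2 = 10 − 6 − 4 = 0; torsion from ∂_3 factors > 1: none. So H_2 ≅ 0.
H_3: b_3 = 5 − 4 − 0 = 1; torsion from ∂_4 factors > 1: none. So H_3 ≅ Z.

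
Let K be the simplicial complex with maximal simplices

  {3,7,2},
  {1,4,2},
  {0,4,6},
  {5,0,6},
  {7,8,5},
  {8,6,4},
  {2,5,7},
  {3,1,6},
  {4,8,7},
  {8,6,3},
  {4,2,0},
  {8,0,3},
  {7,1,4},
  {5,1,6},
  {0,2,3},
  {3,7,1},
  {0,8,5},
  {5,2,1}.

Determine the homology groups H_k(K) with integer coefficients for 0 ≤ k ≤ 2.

Order the vertices as 0 < 1 < 2 < 3 < 4 < 5 < 6 < 7 < 8. Listing each simplex with vertices in this order, K has dimension 2 with simplices:

  0-simplices (9): [0], [1], [2], [3], [4], [5], [6], [7], [8]
  1-simplices (27): (27 of them)
  2-simplices (18): [0,2,3], [0,2,4], [0,3,8], [0,4,6], [0,5,6], [0,5,8], [1,2,4], [1,2,5], [1,3,6], [1,3,7], [1,4,7], [1,5,6], [2,3,7], [2,5,7], [3,6,8], [4,6,8], [4,7,8], [5,7,8]

so the chain groups are C_0 ≅ Z^9, C_1 ≅ Z^27, C_2 ≅ Z^18.

Boundary ∂_1: C_1 → C_0 maps an edge to its endpoints' difference, ∂[p,q] = q − p. For instance
  ∂[1,5] = [5] − [1].
As a 9×27 matrix over Z this has rank 8, with invariant factors (1,1,1,1,1,1,1,1).

The boundary map ∂_2: C_2 → C_1 acts by ∂[p,q,r] = [q,r] − [p,r] + [p,q]. For instance
  ∂[1,3,6] = [3,6] − [1,6] + [1,3],
  ∂[1,2,5] = [2,5] − [1,5] + [1,2].
As a 27×18 matrix over Z this has rank 18, with invariant factors (1,1,1,1,1,1,1,1,1,1,1,1,1,1,1,1,1,2).

Now H_k = ker ∂_k / im ∂_{k+1}, so:

  H_0: rank C_0 − rank ∂_1 = 9 − 8 = 1, and the invariant factors of ∂_1 are all 1, so H_0 ≅ Z.
  H_1: rank ker ∂_1 − rank ∂_2 = (27 − 8) − 18 = 1, and ∂_2 has invariant factor 2 > 1, so H_1 ≅ Z ⊕ Z/2.
  H_2: rank ker ∂_2 − rank ∂_3 = (18 − 18) − 0 = 0, and there is no ∂_3, so H_2 ≅ 0.

(K is a triangulation of the Klein bottle.)

H_0 = Z,  H_1 = Z ⊕ Z/2,  H_2 = 0.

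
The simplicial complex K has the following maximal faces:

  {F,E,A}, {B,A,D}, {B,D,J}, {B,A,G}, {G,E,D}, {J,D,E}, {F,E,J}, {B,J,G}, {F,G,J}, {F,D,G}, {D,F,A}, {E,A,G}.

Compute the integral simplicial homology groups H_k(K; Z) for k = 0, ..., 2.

H_0 = Z,  H_1 = Z/2,  H_2 = 0.

Take the total order A < B < D < E < F < G < J on the vertex set. Then K (dimension 2) consists of the simplices:

  0-simplices (7): A, B, D, E, F, G, J
  1-simplices (18): AB, AD, AE, AF, AG, BD, BG, BJ, DE, DF, DG, DJ, EF, EG, EJ, FG, FJ, GJ
  2-simplices (12): ABD, ABG, ADF, AEF, AEG, BDJ, BGJ, DEG, DEJ, DFG, EFJ, FGJ

Hence C_0 ≅ Z^7, C_1 ≅ Z^18, C_2 ≅ Z^12.

The boundary map ∂_1: C_1 → C_0 maps an edge to its endpoints' difference, ∂[p,q] = q − p. For instance
  ∂EG = G − E.
The 7×18 boundary matrix has rank 6 and Smith normal form diag(1,1,1,1,1,1).

∂_2: C_2 → C_1 sends each 2-simplex [p,q,r] to [q,r] − [p,r] + [p,q]. For instance
  ∂BGJ = GJ − BJ + BG,
  ∂DFG = FG − DG + DF.
This gives a 18×12 integer matrix of rank 12; reducing to Smith normal form yields diagonal entries (1,1,1,1,1,1,1,1,1,1,1,2).

Reading off H_k = ker ∂_k / im ∂_{k+1}:

  H_0: rank C_0 − rank ∂_1 = 7 − 6 = 1, and the invariant factors of ∂_1 are all 1, so H_0 ≅ Z.
  H_1: rank ker ∂_1 − rank ∂_2 = (18 − 6) − 12 = 0, and ∂_2 has invariant factor 2 > 1, so H_1 ≅ Z/2.
  H_2: rank ker ∂_2 − rank ∂_3 = (12 − 12) − 0 = 0, and there is no ∂_3, so H_2 ≅ 0.

As a check, the Euler characteristic is 7 − 18 + 12 = 1, which agrees with 1 − 0 + 0 = 1.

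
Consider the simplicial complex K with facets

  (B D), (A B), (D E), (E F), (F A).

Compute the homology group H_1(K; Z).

Take the total order A < B < D < E < F on the vertex set. Then K (dimension 1) consists of the simplices:

  0-simplices (5): A, B, D, E, F
  1-simplices (5): AB, AF, BD, DE, EF

giving chain groups C_0 ≅ Z^5, C_1 ≅ Z^5.

∂_1: C_1 → C_0 maps an edge to its endpoints' difference, ∂[p,q] = q − p.
This gives a 5×5 integer matrix of rank 4; reducing to Smith normal form yields diagonal entries (1,1,1,1).

Now H_k = ker ∂_k / im ∂_{k+1}, so:

  H_1: rank ker ∂_1 − rank ∂_2 = (5 − 4) − 0 = 1, and there is no ∂_2, so H_1 = Z.

H_1 ≅ Z.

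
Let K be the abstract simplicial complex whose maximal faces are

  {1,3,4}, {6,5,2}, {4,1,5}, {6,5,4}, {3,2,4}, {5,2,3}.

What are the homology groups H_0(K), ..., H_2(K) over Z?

H_0 = Z,  H_1 = Z,  H_2 = 0.

We work with the vertex ordering 1 < 2 < 3 < 4 < 5 < 6. The simplices of K, each written with vertices in increasing order, are:

  0-simplices (6): [1], [2], [3], [4], [5], [6]
  1-simplices (12): [1,3], [1,4], [1,5], [2,3], [2,4], [2,5], [2,6], [3,4], [3,5], [4,5], [4,6], [5,6]
  2-simplices (6): [1,3,4], [1,4,5], [2,3,4], [2,3,5], [2,5,6], [4,5,6]

so the chain groups are C_0 ≅ Z^6, C_1 ≅ Z^12, C_2 ≅ Z^6.

∂_1: C_1 → C_0 maps an edge to its endpoints' difference, ∂[p,q] = q − p.
The resulting 6×12 matrix has rank 5, and its Smith normal form has invariant factors (1,1,1,1,1).

The boundary map ∂_2: C_2 → C_1 sends each 2-simplex [p,q,r] to [q,r] − [p,r] + [p,q]. For instance
  ∂[2,3,5] = [3,5] − [2,5] + [2,3],
  ∂[4,5,6] = [5,6] − [4,6] + [4,5].
This gives a 12×6 integer matrix of rank 6; reducing to Smith normal form yields diagonal entries (1,1,1,1,1,1).

Reading off H_k = ker ∂_k / im ∂_{k+1}:

  H_0: rank C_0 − rank ∂_1 = 6 − 5 = 1, and the invariant factors of ∂_1 are all 1, so H_0 = Z.
  H_1: rank ker ∂_1 − rank ∂_2 = (12 − 5) − 6 = 1, and the invariant factors of ∂_2 are all 1, so H_1 = Z.
  H_2: rank ker ∂_2 − rank ∂_3 = (6 − 6) − 0 = 0, and there is no ∂_3, so H_2 = 0.

(K is a triangulation of the cylinder S^1 x I.)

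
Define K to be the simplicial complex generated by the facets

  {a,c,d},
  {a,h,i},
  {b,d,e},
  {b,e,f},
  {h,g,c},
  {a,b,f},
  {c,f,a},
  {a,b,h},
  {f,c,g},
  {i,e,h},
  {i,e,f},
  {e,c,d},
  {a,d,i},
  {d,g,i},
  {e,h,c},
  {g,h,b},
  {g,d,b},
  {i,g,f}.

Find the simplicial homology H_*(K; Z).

Take the total order a < b < c < d < e < f < g < h < i on the vertex set. Then K (dimension 2) consists of the simplices:

  0-simplices (9): a, b, c, d, e, f, g, h, i
  1-simplices (27): ab, ac, ad, af, ah, ai, bd, be, bf, bg, bh, cd, ce, cf, cg, ch, de, dg, di, ef, eh, ei, fg, fi, gh, gi, hi
  2-simplices (18): abf, abh, acd, acf, adi, ahi, bde, bdg, bef, bgh, cde, ceh, cfg, cgh, dgi, efi, ehi, fgi

so the chain groups are C_0 ≅ Z^9, C_1 ≅ Z^27, C_2 ≅ Z^18.

Boundary ∂_1: C_1 → C_0 is given by ∂[p,q] = [q] − [p]. For instance
  ∂ac = c − a.
This gives a 9×27 integer matrix of rank 8; reducing to Smith normal form yields diagonal entries (1,1,1,1,1,1,1,1).

∂_2: C_2 → C_1 maps a triangle to the signed sum of its edges. For instance
  ∂bdg = dg − bg + bd,
  ∂cgh = gh − ch + cg.
The resulting 27×18 matrix has rank 17, and its Smith normal form has invariant factors (1,1,1,1,1,1,1,1,1,1,1,1,1,1,1,1,1).

Reading off H_k = ker ∂_k / im ∂_{k+1}:

  H_0: rank C_0 − rank ∂_1 = 9 − 8 = 1, and the invariant factors of ∂_1 are all 1, so H_0 ≅ Z.
  H_1: rank ker ∂_1 − rank ∂_2 = (27 − 8) − 17 = 2, and the invariant factors of ∂_2 are all 1, so H_1 ≅ Z^2.
  H_2: rank ker ∂_2 − rank ∂_3 = (18 − 17) − 0 = 1, and there is no ∂_3, so H_2 ≅ Z.

As a check, the Euler characteristic is 9 − 27 + 18 = 0, which agrees with 1 − 2 + 1 = 0.

H_0 ≅ Z,  H_1 ≅ Z^2,  H_2 ≅ Z.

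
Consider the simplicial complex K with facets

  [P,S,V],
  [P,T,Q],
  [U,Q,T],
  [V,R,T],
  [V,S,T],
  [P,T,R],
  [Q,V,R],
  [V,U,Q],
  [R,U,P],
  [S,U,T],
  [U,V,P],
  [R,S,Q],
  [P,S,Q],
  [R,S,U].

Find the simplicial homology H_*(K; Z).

K has 7 vertices, 21 edges, 14 triangles.
rank ∂_0 = 0, rank ∂_1 = 6 ⇒ b_0 = 7 − 0 − 6 = 1; all invariant factors of ∂_1 are 1 so no torsion. So H_0 = Z.
rank ∂_1 = 6, rank ∂_2 = 13 ⇒ b_1 = 21 − 6 − 13 = 2; all invariant factors of ∂_2 are 1 so no torsion. So H_1 = Z^2.
rank ∂_2 = 13, rank ∂_3 = 0 ⇒ b_2 = 14 − 13 − 0 = 1. So H_2 = Z.

H_0 = Z,  H_1 = Z^2,  H_2 = Z.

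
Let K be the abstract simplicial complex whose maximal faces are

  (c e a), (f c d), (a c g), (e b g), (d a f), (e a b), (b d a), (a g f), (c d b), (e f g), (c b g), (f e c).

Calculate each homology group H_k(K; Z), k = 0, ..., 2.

Take the total order a < b < c < d < e < f < g on the vertex set. Then K (dimension 2) consists of the simplices:

  0-simplices (7): a, b, c, d, e, f, g
  1-simplices (18): ab, ac, ad, ae, af, ag, bc, bd, be, bg, cd, ce, cf, cg, df, ef, eg, fg
  2-simplices (12): abd, abe, ace, acg, adf, afg, bcd, bcg, beg, cdf, cef, efg

Hence C_0 ≅ Z^7, C_1 ≅ Z^18, C_2 ≅ Z^12.

The boundary map ∂_1: C_1 → C_0 maps an edge to its endpoints' difference, ∂[p,q] = q − p. For instance
  ∂ae = e − a.
As a 7×18 matrix over Z this has rank 6, with invariant factors (1,1,1,1,1,1).

∂_2: C_2 → C_1 sends each 2-simplex [p,q,r] to [q,r] − [p,r] + [p,q]. For instance
  ∂bcd = cd − bd + bc,
  ∂afg = fg − ag + af.
The resulting 18×12 matrix has rank 12, and its Smith normal form has invariant factors (1,1,1,1,1,1,1,1,1,1,1,2).

Reading off H_k = ker ∂_k / im ∂_{k+1}:

  H_0: rank C_0 − rank ∂_1 = 7 − 6 = 1, and the invariant factors of ∂_1 are all 1, so H_0 ≅ Z.
  H_1: rank ker ∂_1 − rank ∂_2 = (18 − 6) − 12 = 0, and ∂_2 has invariant factor 2 > 1, so H_1 ≅ Z/2Z.
  H_2: rank ker ∂_2 − rank ∂_3 = (12 − 12) − 0 = 0, and there is no ∂_3, so H_2 ≅ 0.

As a check, the Euler characteristic is 7 − 18 + 12 = 1, which agrees with 1 − 0 + 0 = 1.

H_0 = Z,  H_1 = Z/2Z,  H_2 = 0.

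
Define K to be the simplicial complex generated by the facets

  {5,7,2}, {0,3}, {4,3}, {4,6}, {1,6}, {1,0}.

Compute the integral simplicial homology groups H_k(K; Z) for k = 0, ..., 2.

H_0 ≅ Z^2,  H_1 ≅ Z,  H_2 = 0.

Take the total order 0 < 1 < 2 < 3 < 4 < 5 < 6 < 7 on the vertex set. Then K (dimension 2) consists of the simplices:

  0-simplices (8): [0], [1], [2], [3], [4], [5], [6], [7]
  1-simplices (8): [0,1], [0,3], [1,6], [2,5], [2,7], [3,4], [4,6], [5,7]
  2-simplices (1): [2,5,7]

so the chain groups are C_0 ≅ Z^8, C_1 ≅ Z^8, C_2 ≅ Z^1.

The boundary map ∂_1: C_1 → C_0 is given by ∂[p,q] = [q] − [p].
The resulting 8×8 matrix has rank 6, and its Smith normal form has invariant factors (1,1,1,1,1,1).

Boundary ∂_2: C_2 → C_1 maps a triangle to the signed sum of its edges. For instance
  ∂[2,5,7] = [5,7] − [2,7] + [2,5].
This gives a 8×1 integer matrix of rank 1; reducing to Smith normal form yields diagonal entries (1).

Computing H_k = (kernel of ∂_k) / (image of ∂_{k+1}):

  H_0: rank C_0 − rank ∂_1 = 8 − 6 = 2, and the invariant factors of ∂_1 are all 1, so H_0 = Z^2.
  H_1: rank ker ∂_1 − rank ∂_2 = (8 − 6) − 1 = 1, and the invariant factors of ∂_2 are all 1, so H_1 = Z.
  H_2: rank ker ∂_2 − rank ∂_3 = (1 − 1) − 0 = 0, and there is no ∂_3, so H_2 = 0.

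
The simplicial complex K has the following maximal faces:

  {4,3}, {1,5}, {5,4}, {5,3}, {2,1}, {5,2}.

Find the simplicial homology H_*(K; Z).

Take the total order 1 < 2 < 3 < 4 < 5 on the vertex set. Then K (dimension 1) consists of the simplices:

  0-simplices (5): [1], [2], [3], [4], [5]
  1-simplices (6): [1,2], [1,5], [2,5], [3,4], [3,5], [4,5]

Hence C_0 ≅ Z^5, C_1 ≅ Z^6.

∂_1: C_1 → C_0 is given by ∂[p,q] = [q] − [p].
This gives a 5×6 integer matrix of rank 4; reducing to Smith normal form yields diagonal entries (1,1,1,1).

Now H_k = ker ∂_k / im ∂_{k+1}, so:

  H_0: rank C_0 − rank ∂_1 = 5 − 4 = 1, and the invariant factors of ∂_1 are all 1, so H_0 ≅ Z.
  H_1: rank ker ∂_1 − rank ∂_2 = (6 − 4) − 0 = 2, and there is no ∂_2, so H_1 ≅ Z^2.

(K is a triangulation of a wedge of 2 circles.)

H_0 ≅ Z,  H_1 ≅ Z^2.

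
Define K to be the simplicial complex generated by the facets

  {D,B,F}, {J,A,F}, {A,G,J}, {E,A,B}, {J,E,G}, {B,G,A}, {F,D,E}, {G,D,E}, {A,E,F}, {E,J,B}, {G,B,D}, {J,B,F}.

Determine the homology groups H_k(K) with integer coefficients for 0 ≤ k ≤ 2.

H_0 ≅ Z,  H_1 ≅ Z/2,  H_2 = 0.

Fix the vertex order A < B < D < E < F < G < J and write every simplex with vertices in increasing order. Then dim K = 2 and the simplices of K are:

  0-simplices (7): A, B, D, E, F, G, J
  1-simplices (18): AB, AE, AF, AG, AJ, BD, BE, BF, BG, BJ, DE, DF, DG, EF, EG, EJ, FJ, GJ
  2-simplices (12): ABE, ABG, AEF, AFJ, AGJ, BDF, BDG, BEJ, BFJ, DEF, DEG, EGJ

so the chain groups are C_0 ≅ Z^7, C_1 ≅ Z^18, C_2 ≅ Z^12.

The boundary map ∂_1: C_1 → C_0 is given by ∂[p,q] = [q] − [p]. For instance
  ∂AB = B − A.
This gives a 7×18 integer matrix of rank 6; reducing to Smith normal form yields diagonal entries (1,1,1,1,1,1).

Boundary ∂_2: C_2 → C_1 sends each 2-simplex [p,q,r] to [q,r] − [p,r] + [p,q]. For instance
  ∂DEG = EG − DG + DE,
  ∂BFJ = FJ − BJ + BF.
This gives a 18×12 integer matrix of rank 12; reducing to Smith normal form yields diagonal entries (1,1,1,1,1,1,1,1,1,1,1,2).

Now H_k = ker ∂_k / im ∂_{k+1}, so:

  H_0: rank C_0 − rank ∂_1 = 7 − 6 = 1, and the invariant factors of ∂_1 are all 1, so H_0 ≅ Z.
  H_1: rank ker ∂_1 − rank ∂_2 = (18 − 6) − 12 = 0, and ∂_2 has invariant factor 2 > 1, so H_1 ≅ Z/2.
  H_2: rank ker ∂_2 − rank ∂_3 = (12 − 12) − 0 = 0, and there is no ∂_3, so H_2 ≅ 0.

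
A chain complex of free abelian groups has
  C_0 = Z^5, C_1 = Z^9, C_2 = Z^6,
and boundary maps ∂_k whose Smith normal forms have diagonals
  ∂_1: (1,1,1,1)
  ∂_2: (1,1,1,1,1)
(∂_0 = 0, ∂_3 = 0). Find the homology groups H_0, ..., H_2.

H_0 ≅ Z,  H_1 = 0,  H_2 ≅ Z.

H_0: b_0 = 5 − 0 − 4 = 1; torsion from ∂_1 factors > 1: none. So H_0 ≅ Z.
H_1: b_1 = 9 − 4 − 5 = 0; torsion from ∂_2 factors > 1: none. So H_1 ≅ 0.
H_2: b_2 = 6 − 5 − 0 = 1; torsion from ∂_3 factors > 1: none. So H_2 ≅ Z.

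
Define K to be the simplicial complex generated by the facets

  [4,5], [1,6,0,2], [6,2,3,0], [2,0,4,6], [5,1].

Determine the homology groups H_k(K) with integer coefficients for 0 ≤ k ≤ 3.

Fix the vertex order 0 < 1 < 2 < 3 < 4 < 5 < 6 and write every simplex with vertices in increasing order. Then dim K = 3 and the simplices of K are:

  0-simplices (7): [0], [1], [2], [3], [4], [5], [6]
  1-simplices (14): [0,1], [0,2], [0,3], [0,4], [0,6], [1,2], [1,5], [1,6], [2,3], [2,4], [2,6], [3,6], [4,5], [4,6]
  2-simplices (10): [0,1,2], [0,1,6], [0,2,3], [0,2,4], [0,2,6], [0,3,6], [0,4,6], [1,2,6], [2,3,6], [2,4,6]
  3-simplices (3): [0,1,2,6], [0,2,3,6], [0,2,4,6]

Hence C_0 ≅ Z^7, C_1 ≅ Z^14, C_2 ≅ Z^10, C_3 ≅ Z^3.

Boundary ∂_1: C_1 → C_0 is given by ∂[p,q] = [q] − [p].
This gives a 7×14 integer matrix of rank 6; reducing to Smith normal form yields diagonal entries (1,1,1,1,1,1).

Boundary ∂_2: C_2 → C_1 sends each 2-simplex [p,q,r] to [q,r] − [p,r] + [p,q]. For instance
  ∂[0,2,6] = [2,6] − [0,6] + [0,2],
  ∂[0,2,4] = [2,4] − [0,4] + [0,2].
This gives a 14×10 integer matrix of rank 7; reducing to Smith normal form yields diagonal entries (1,1,1,1,1,1,1).

The boundary map ∂_3: C_3 → C_2 sends each 3-simplex σ to the alternating sum Σ_i (−1)^i (σ with its i-th vertex removed). For instance
  ∂[0,2,3,6] = [2,3,6] − [0,3,6] + [0,2,6] − [0,2,3],
  ∂[0,2,4,6] = [2,4,6] − [0,4,6] + [0,2,6] − [0,2,4].
The 10×3 boundary matrix has rank 3 and Smith normal form diag(1,1,1).

Computing H_k = (kernel of ∂_k) / (image of ∂_{k+1}):

  H_0: rank C_0 − rank ∂_1 = 7 − 6 = 1, and the invariant factors of ∂_1 are all 1, so H_0 ≅ Z.
  H_1: rank ker ∂_1 − rank ∂_2 = (14 − 6) − 7 = 1, and the invariant factors of ∂_2 are all 1, so H_1 ≅ Z.
  H_2: rank ker ∂_2 − rank ∂_3 = (10 − 7) − 3 = 0, and the invariant factors of ∂_3 are all 1, so H_2 ≅ 0.
  H_3: rank ker ∂_3 − rank ∂_4 = (3 − 3) − 0 = 0, and there is no ∂_4, so H_3 ≅ 0.

As a check, the Euler characteristic is 7 − 14 + 10 − 3 = 0, which agrees with 1 − 1 + 0 − 0 = 0.

H_0 ≅ Z,  H_1 ≅ Z,  H_2 = 0,  H_3 = 0.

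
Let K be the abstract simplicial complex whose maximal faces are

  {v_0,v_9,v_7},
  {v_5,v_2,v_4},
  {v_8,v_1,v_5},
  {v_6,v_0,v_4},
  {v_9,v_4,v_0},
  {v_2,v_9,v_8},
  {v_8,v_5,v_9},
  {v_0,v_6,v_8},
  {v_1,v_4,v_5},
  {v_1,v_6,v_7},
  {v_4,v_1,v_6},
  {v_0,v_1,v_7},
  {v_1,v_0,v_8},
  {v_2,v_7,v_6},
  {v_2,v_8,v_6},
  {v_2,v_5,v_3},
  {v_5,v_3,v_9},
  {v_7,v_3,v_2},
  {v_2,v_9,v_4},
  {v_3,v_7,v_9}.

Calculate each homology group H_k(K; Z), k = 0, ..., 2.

H_0 = Z,  H_1 = Z × Z/2,  H_2 = 0.

Fix the vertex order v_0 < v_1 < v_2 < v_3 < v_4 < v_5 < v_6 < v_7 < v_8 < v_9 and write every simplex with vertices in increasing order. Then dim K = 2 and the simplices of K are:

  0-simplices (10): [v_0], [v_1], [v_2], [v_3], [v_4], [v_5], [v_6], [v_7], [v_8], [v_9]
  1-simplices (30): (30 of them)
  2-simplices (20): (20 of them)

giving chain groups C_0 ≅ Z^10, C_1 ≅ Z^30, C_2 ≅ Z^20.

Boundary ∂_1: C_1 → C_0 sends each edge [p,q] (with p < q) to q − p.
The resulting 10×30 matrix has rank 9, and its Smith normal form has invariant factors (1,1,1,1,1,1,1,1,1).

Boundary ∂_2: C_2 → C_1 sends each 2-simplex [p,q,r] to [q,r] − [p,r] + [p,q]. For instance
  ∂[v_1,v_4,v_6] = [v_4,v_6] − [v_1,v_6] + [v_1,v_4],
  ∂[v_2,v_4,v_9] = [v_4,v_9] − [v_2,v_9] + [v_2,v_4].
This gives a 30×20 integer matrix of rank 20; reducing to Smith normal form yields diagonal entries (1,1,1,1,1,1,1,1,1,1,1,1,1,1,1,1,1,1,1,2).

Reading off H_k = ker ∂_k / im ∂_{k+1}:

  H_0: rank C_0 − rank ∂_1 = 10 − 9 = 1, and the invariant factors of ∂_1 are all 1, so H_0 = Z.
  H_1: rank ker ∂_1 − rank ∂_2 = (30 − 9) − 20 = 1, and ∂_2 has invariant factor 2 > 1, so H_1 = Z × Z/2.
  H_2: rank ker ∂_2 − rank ∂_3 = (20 − 20) − 0 = 0, and there is no ∂_3, so H_2 = 0.

As a check, the Euler characteristic is 10 − 30 + 20 = 0, which agrees with 1 − 1 + 0 = 0.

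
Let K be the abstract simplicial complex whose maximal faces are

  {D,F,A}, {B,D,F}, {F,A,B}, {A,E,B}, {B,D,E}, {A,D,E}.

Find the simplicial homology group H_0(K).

We work with the vertex ordering A < B < D < E < F. The simplices of K, each written with vertices in increasing order, are:

  0-simplices (5): A, B, D, E, F
  1-simplices (9): AB, AD, AE, AF, BD, BE, BF, DE, DF
  2-simplices (6): ABE, ABF, ADE, ADF, BDE, BDF

Hence C_0 ≅ Z^5, C_1 ≅ Z^9, C_2 ≅ Z^6.

Boundary ∂_1: C_1 → C_0 maps an edge to its endpoints' difference, ∂[p,q] = q − p.
The 5×9 boundary matrix has rank 4 and Smith normal form diag(1,1,1,1).

The boundary map ∂_2: C_2 → C_1 acts by ∂[p,q,r] = [q,r] − [p,r] + [p,q]. For instance
  ∂ABE = BE − AE + AB,
  ∂ADF = DF − AF + AD.
This gives a 9×6 integer matrix of rank 5; reducing to Smith normal form yields diagonal entries (1,1,1,1,1).

From H_k ≅ ker(∂_k) / im(∂_{k+1}) we obtain:

  H_0: rank C_0 − rank ∂_1 = 5 − 4 = 1, and the invariant factors of ∂_1 are all 1, so H_0 ≅ Z.

H_0 = Z.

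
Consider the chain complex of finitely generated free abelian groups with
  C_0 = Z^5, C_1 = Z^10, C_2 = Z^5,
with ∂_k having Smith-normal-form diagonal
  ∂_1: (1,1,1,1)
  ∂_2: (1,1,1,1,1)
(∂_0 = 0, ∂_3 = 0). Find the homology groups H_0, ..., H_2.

H_0 ≅ Z,  H_1 ≅ Z,  H_2 = 0.

H_0: b_0 = 5 − 0 − 4 = 1; torsion from ∂_1 factors > 1: none. So H_0 ≅ Z.
H_1: b_1 = 10 − 4 − 5 = 1; torsion from ∂_2 factors > 1: none. So H_1 ≅ Z.
H_2: b_2 = 5 − 5 − 0 = 0; torsion from ∂_3 factors > 1: none. So H_2 ≅ 0.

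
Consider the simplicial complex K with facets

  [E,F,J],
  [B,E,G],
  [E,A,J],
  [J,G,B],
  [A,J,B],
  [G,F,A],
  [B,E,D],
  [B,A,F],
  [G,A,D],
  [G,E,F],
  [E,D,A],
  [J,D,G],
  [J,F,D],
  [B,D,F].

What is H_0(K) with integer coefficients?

We work with the vertex ordering A < B < D < E < F < G < J. The simplices of K, each written with vertices in increasing order, are:

  0-simplices (7): A, B, D, E, F, G, J
  1-simplices (21): AB, AD, AE, AF, AG, AJ, BD, BE, BF, BG, BJ, DE, DF, DG, DJ, EF, EG, EJ, FG, FJ, GJ
  2-simplices (14): ABF, ABJ, ADE, ADG, AEJ, AFG, BDE, BDF, BEG, BGJ, DFJ, DGJ, EFG, EFJ

so the chain groups are C_0 ≅ Z^7, C_1 ≅ Z^21, C_2 ≅ Z^14.

The boundary map ∂_1: C_1 → C_0 is given by ∂[p,q] = [q] − [p]. For instance
  ∂AG = G − A.
As a 7×21 matrix over Z this has rank 6, with invariant factors (1,1,1,1,1,1).

Boundary ∂_2: C_2 → C_1 acts by ∂[p,q,r] = [q,r] − [p,r] + [p,q]. For instance
  ∂BGJ = GJ − BJ + BG,
  ∂DGJ = GJ − DJ + DG.
The 21×14 boundary matrix has rank 13 and Smith normal form diag(1,1,1,1,1,1,1,1,1,1,1,1,1).

From H_k ≅ ker(∂_k) / im(∂_{k+1}) we obtain:

  H_0: rank C_0 − rank ∂_1 = 7 − 6 = 1, and the invariant factors of ∂_1 are all 1, so H_0 = Z.

H_0 = Z.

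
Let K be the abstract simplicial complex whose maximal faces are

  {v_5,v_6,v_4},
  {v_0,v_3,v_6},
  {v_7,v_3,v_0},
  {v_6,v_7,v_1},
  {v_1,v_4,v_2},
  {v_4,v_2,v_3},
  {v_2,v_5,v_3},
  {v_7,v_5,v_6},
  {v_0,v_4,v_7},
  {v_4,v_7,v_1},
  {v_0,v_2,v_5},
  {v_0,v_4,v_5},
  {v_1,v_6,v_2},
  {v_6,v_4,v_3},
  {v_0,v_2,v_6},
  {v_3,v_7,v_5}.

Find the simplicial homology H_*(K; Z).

H_0 = Z,  H_1 = Z^2,  H_2 = Z.

Order the vertices as v_0 < v_1 < v_2 < v_3 < v_4 < v_5 < v_6 < v_7. Listing each simplex with vertices in this order, K has dimension 2 with simplices:

  0-simplices (8): [v_0], [v_1], [v_2], [v_3], [v_4], [v_5], [v_6], [v_7]
  1-simplices (24): (24 of them)
  2-simplices (16): (16 of them)

giving chain groups C_0 ≅ Z^8, C_1 ≅ Z^24, C_2 ≅ Z^16.

Boundary ∂_1: C_1 → C_0 is given by ∂[p,q] = [q] − [p].
As a 8×24 matrix over Z this has rank 7, with invariant factors (1,1,1,1,1,1,1).

The boundary map ∂_2: C_2 → C_1 maps a triangle to the signed sum of its edges. For instance
  ∂[v_1,v_4,v_7] = [v_4,v_7] − [v_1,v_7] + [v_1,v_4],
  ∂[v_0,v_3,v_7] = [v_3,v_7] − [v_0,v_7] + [v_0,v_3].
The resulting 24×16 matrix has rank 15, and its Smith normal form has invariant factors (1,1,1,1,1,1,1,1,1,1,1,1,1,1,1).

Now H_k = ker ∂_k / im ∂_{k+1}, so:

  H_0: rank C_0 − rank ∂_1 = 8 − 7 = 1, and the invariant factors of ∂_1 are all 1, so H_0 = Z.
  H_1: rank ker ∂_1 − rank ∂_2 = (24 − 7) − 15 = 2, and the invariant factors of ∂_2 are all 1, so H_1 = Z^2.
  H_2: rank ker ∂_2 − rank ∂_3 = (16 − 15) − 0 = 1, and there is no ∂_3, so H_2 = Z.

(K is a triangulation of the torus T^2.)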